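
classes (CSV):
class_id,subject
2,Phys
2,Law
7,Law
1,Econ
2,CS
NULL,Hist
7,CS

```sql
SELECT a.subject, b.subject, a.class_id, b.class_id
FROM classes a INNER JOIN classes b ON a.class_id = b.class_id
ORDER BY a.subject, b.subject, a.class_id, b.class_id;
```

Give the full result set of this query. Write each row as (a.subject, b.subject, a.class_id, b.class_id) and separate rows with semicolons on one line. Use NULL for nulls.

(CS, CS, 2, 2); (CS, CS, 7, 7); (CS, Law, 2, 2); (CS, Law, 7, 7); (CS, Phys, 2, 2); (Econ, Econ, 1, 1); (Law, CS, 2, 2); (Law, CS, 7, 7); (Law, Law, 2, 2); (Law, Law, 7, 7); (Law, Phys, 2, 2); (Phys, CS, 2, 2); (Phys, Law, 2, 2); (Phys, Phys, 2, 2)

INNER JOIN keeps only pairs where the ON condition holds.
Matching on a.class_id = b.class_id. A NULL in a compared column never satisfies the condition.
Matched pairs: 14.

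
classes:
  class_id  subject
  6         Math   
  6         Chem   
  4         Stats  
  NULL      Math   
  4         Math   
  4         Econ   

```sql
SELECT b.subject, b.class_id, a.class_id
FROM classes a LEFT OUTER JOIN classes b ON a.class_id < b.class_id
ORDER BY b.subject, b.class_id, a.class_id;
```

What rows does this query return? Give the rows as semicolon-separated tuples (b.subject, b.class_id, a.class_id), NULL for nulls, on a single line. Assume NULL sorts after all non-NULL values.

LEFT JOIN keeps every row from `classes a`; unmatched rows get NULL for `classes b`'s columns.
Matching on a.class_id < b.class_id. A NULL in a compared column never satisfies the condition.
- a (class_id=6) has no partner → padded with NULL.
- a (class_id=6) has no partner → padded with NULL.
- a (class_id=4) pairs with 2 row(s) of b.
- a (class_id=NULL) has no partner → padded with NULL.
- a (class_id=4) pairs with 2 row(s) of b.
- a (class_id=4) pairs with 2 row(s) of b.
After projecting and ordering:
b.subject | b.class_id | a.class_id
Chem | 6 | 4
Chem | 6 | 4
Chem | 6 | 4
Math | 6 | 4
Math | 6 | 4
Math | 6 | 4
NULL | NULL | 6
NULL | NULL | 6
NULL | NULL | NULL

(Chem, 6, 4); (Chem, 6, 4); (Chem, 6, 4); (Math, 6, 4); (Math, 6, 4); (Math, 6, 4); (NULL, NULL, 6); (NULL, NULL, 6); (NULL, NULL, NULL)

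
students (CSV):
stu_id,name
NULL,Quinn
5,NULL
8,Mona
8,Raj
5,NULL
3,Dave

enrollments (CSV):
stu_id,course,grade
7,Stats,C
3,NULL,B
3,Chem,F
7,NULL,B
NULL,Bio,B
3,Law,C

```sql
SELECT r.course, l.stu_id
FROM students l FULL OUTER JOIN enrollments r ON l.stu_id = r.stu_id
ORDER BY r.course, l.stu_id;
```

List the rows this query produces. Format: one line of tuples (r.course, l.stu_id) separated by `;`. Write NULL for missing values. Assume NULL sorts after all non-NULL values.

(Bio, NULL); (Chem, 3); (Law, 3); (Stats, NULL); (NULL, 3); (NULL, 5); (NULL, 5); (NULL, 8); (NULL, 8); (NULL, NULL); (NULL, NULL)

FULL OUTER JOIN keeps every row from both sides; unmatched rows get NULL for the other side's columns.
Matching on l.stu_id = r.stu_id. A NULL in a compared column never satisfies the condition.
Matched pairs: 3; unmatched l rows kept: 5; unmatched r rows kept: 3.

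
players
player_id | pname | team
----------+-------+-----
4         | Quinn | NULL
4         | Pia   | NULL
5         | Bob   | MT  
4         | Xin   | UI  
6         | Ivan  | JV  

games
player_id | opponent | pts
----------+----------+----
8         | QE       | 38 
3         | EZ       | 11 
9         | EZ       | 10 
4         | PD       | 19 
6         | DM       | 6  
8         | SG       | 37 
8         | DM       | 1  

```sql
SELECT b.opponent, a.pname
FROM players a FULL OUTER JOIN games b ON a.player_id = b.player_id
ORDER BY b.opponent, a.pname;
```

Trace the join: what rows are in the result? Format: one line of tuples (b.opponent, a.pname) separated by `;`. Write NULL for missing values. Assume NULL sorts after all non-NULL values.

(DM, Ivan); (DM, NULL); (EZ, NULL); (EZ, NULL); (PD, Pia); (PD, Quinn); (PD, Xin); (QE, NULL); (SG, NULL); (NULL, Bob)

FULL OUTER JOIN keeps every row from both sides; unmatched rows get NULL for the other side's columns.
Matching on a.player_id = b.player_id.
- a (player_id=4) pairs with 1 row(s) of b.
- a (player_id=4) pairs with 1 row(s) of b.
- a (player_id=5) has no partner → padded with NULL.
- a (player_id=4) pairs with 1 row(s) of b.
- a (player_id=6) pairs with 1 row(s) of b.
- plus 5 unmatched b row(s), each kept with NULL a columns.
After projecting and ordering:
b.opponent | a.pname
DM | Ivan
DM | NULL
EZ | NULL
EZ | NULL
PD | Pia
PD | Quinn
PD | Xin
QE | NULL
SG | NULL
NULL | Bob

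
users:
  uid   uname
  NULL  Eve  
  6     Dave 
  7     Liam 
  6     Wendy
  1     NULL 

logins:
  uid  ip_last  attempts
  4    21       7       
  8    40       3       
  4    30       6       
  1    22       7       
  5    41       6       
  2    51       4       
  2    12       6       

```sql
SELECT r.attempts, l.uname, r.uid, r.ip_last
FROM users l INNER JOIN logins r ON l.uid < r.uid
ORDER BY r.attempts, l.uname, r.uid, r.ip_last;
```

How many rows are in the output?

9

INNER JOIN keeps only pairs where the ON condition holds.
Matching on l.uid < r.uid. A NULL in a compared column never satisfies the condition.
Matched pairs: 9.
Total: 9 rows.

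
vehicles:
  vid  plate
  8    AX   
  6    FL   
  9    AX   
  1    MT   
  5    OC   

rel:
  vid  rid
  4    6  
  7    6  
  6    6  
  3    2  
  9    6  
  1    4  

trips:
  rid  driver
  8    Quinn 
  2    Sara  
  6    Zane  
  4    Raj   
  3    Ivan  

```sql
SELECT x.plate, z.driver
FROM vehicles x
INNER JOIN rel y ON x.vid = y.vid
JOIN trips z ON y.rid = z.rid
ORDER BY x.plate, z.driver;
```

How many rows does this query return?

3

Step 1 — x INNER JOIN y on vid → 3 row(s).
Then INNER JOIN `trips z` on rid: keep only rows whose y.rid appears in z.
Result: 3 row(s).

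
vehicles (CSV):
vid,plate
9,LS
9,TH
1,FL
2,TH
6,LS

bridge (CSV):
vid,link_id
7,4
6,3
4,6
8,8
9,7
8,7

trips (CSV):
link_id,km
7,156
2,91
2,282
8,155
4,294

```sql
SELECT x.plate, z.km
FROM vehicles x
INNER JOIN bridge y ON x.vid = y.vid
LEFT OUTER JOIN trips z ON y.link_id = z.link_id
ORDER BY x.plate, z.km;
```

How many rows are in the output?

3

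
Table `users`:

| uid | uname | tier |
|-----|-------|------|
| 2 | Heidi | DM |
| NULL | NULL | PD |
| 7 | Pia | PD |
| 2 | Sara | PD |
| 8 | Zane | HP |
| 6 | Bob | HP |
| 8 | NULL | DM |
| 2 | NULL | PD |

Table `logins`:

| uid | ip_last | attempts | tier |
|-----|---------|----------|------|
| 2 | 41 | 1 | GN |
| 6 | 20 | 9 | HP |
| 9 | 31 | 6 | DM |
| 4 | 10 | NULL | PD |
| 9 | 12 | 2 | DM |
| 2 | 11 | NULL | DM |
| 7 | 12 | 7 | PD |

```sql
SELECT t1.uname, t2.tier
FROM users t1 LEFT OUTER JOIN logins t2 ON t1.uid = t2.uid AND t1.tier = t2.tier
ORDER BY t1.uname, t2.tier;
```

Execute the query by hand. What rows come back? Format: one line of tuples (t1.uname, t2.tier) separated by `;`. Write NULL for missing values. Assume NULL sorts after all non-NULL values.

LEFT JOIN keeps every row from `users`; unmatched rows get NULL for `logins`'s columns.
Matching on t1.uid = t2.uid AND t1.tier = t2.tier. A NULL in a compared column never satisfies the condition.
Matched pairs: 3; unmatched t1 rows kept: 5.

(Bob, HP); (Heidi, DM); (Pia, PD); (Sara, NULL); (Zane, NULL); (NULL, NULL); (NULL, NULL); (NULL, NULL)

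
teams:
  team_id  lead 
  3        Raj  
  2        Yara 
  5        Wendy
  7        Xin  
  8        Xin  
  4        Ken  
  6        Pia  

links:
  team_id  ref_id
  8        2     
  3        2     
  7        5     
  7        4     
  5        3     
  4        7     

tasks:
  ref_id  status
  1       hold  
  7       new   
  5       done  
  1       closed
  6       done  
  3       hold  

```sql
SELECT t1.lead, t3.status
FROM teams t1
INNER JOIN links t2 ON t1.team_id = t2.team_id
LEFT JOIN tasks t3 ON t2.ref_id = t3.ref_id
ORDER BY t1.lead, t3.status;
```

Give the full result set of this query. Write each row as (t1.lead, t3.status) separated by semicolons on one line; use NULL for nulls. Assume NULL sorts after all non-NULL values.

Step 1 — t1 INNER JOIN t2 on team_id → 6 row(s).
Then LEFT JOIN `tasks t3` on ref_id: each of those 6 rows is kept; rows whose t2.ref_id has no match in t3 get NULL for t3's columns.

(Ken, new); (Raj, NULL); (Wendy, hold); (Xin, done); (Xin, NULL); (Xin, NULL)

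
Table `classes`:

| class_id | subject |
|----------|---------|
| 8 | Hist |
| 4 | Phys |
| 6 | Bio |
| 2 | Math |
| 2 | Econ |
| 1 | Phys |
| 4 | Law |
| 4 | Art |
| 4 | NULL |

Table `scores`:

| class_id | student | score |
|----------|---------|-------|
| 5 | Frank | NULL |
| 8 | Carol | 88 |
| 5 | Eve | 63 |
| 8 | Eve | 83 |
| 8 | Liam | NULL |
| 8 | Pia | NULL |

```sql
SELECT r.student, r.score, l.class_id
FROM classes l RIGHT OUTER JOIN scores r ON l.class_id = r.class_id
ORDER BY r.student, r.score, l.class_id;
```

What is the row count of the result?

6

RIGHT JOIN keeps every row from `scores`; unmatched rows get NULL for `classes`'s columns.
Matching on l.class_id = r.class_id.
Matched pairs: 4; unmatched r rows kept: 2.
Total: 4 matched + 2 padded = 6 rows.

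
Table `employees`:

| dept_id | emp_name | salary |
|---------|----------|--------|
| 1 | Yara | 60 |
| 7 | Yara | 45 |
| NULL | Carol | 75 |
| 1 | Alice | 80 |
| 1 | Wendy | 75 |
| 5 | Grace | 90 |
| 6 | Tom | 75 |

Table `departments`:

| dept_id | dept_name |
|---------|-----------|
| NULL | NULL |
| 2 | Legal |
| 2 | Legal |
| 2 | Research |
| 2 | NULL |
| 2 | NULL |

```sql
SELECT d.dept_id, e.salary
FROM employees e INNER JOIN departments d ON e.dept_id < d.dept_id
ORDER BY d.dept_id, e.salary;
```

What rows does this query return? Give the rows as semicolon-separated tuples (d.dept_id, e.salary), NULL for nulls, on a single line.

(2, 60); (2, 60); (2, 60); (2, 60); (2, 60); (2, 75); (2, 75); (2, 75); (2, 75); (2, 75); (2, 80); (2, 80); (2, 80); (2, 80); (2, 80)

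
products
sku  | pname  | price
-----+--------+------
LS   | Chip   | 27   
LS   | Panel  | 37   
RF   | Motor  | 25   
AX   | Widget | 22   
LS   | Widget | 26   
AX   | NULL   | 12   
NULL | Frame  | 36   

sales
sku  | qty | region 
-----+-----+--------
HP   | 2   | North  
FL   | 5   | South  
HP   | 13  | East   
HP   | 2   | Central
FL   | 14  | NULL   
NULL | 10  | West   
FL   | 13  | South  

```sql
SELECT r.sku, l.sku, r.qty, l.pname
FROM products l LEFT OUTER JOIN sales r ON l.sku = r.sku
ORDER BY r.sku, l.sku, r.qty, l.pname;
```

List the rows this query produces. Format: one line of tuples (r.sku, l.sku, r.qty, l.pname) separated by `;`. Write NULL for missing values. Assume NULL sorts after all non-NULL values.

(NULL, AX, NULL, Widget); (NULL, AX, NULL, NULL); (NULL, LS, NULL, Chip); (NULL, LS, NULL, Panel); (NULL, LS, NULL, Widget); (NULL, RF, NULL, Motor); (NULL, NULL, NULL, Frame)

LEFT JOIN keeps every row from `products`; unmatched rows get NULL for `sales`'s columns.
Matching on l.sku = r.sku. A NULL in a compared column never satisfies the condition.
- sku=LS: no r row matches, row kept with r columns NULL.
- sku=LS: no r row matches, row kept with r columns NULL.
- sku=RF: no r row matches, row kept with r columns NULL.
- sku=AX: no r row matches, row kept with r columns NULL.
- sku=LS: no r row matches, row kept with r columns NULL.
- sku=AX: no r row matches, row kept with r columns NULL.
- sku=NULL: no r row matches, row kept with r columns NULL.
After projecting and ordering:
r.sku | l.sku | r.qty | l.pname
NULL | AX | NULL | Widget
NULL | AX | NULL | NULL
NULL | LS | NULL | Chip
NULL | LS | NULL | Panel
NULL | LS | NULL | Widget
NULL | RF | NULL | Motor
NULL | NULL | NULL | Frame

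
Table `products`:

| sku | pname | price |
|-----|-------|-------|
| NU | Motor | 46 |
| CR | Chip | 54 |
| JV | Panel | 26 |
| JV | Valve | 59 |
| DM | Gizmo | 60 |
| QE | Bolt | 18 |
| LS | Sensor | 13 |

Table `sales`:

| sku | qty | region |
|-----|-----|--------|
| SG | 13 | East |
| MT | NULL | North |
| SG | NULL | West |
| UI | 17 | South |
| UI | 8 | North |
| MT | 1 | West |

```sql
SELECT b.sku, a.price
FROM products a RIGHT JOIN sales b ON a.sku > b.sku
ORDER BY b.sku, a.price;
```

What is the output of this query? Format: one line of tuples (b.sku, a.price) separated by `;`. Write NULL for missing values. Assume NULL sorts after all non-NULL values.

(MT, 18); (MT, 18); (MT, 46); (MT, 46); (SG, NULL); (SG, NULL); (UI, NULL); (UI, NULL)

RIGHT JOIN keeps every row from `sales`; unmatched rows get NULL for `products`'s columns.
Matching on a.sku > b.sku.
- a[0] sku=NU → 2 match(es) in b → 2 row(s).
- a[1] sku=CR → no match.
- a[2] sku=JV → no match.
- a[3] sku=JV → no match.
- a[4] sku=DM → no match.
- a[5] sku=QE → 2 match(es) in b → 2 row(s).
- a[6] sku=LS → no match.
- plus 4 unmatched b row(s), each kept with NULL a columns.
After projecting and ordering:
b.sku | a.price
MT | 18
MT | 18
MT | 46
MT | 46
SG | NULL
SG | NULL
UI | NULL
UI | NULL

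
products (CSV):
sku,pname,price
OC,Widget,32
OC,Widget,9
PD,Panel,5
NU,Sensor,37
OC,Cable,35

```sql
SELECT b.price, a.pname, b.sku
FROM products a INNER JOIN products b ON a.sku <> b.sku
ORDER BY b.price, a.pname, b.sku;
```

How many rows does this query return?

14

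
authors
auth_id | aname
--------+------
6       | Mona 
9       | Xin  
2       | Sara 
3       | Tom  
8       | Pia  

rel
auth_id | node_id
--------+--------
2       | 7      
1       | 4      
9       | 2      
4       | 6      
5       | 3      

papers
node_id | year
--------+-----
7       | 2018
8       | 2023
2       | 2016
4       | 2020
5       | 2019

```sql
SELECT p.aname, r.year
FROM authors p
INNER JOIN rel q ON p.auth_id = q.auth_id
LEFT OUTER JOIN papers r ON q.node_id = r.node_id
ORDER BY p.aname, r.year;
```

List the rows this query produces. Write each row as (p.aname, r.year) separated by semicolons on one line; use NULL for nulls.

(Sara, 2018); (Xin, 2016)

Joins associate left-to-right: authors INNER JOIN rel on auth_id gives 2 intermediate row(s).
Then LEFT JOIN `papers r` on node_id: each of those 2 rows is kept; rows whose q.node_id has no match in r get NULL for r's columns.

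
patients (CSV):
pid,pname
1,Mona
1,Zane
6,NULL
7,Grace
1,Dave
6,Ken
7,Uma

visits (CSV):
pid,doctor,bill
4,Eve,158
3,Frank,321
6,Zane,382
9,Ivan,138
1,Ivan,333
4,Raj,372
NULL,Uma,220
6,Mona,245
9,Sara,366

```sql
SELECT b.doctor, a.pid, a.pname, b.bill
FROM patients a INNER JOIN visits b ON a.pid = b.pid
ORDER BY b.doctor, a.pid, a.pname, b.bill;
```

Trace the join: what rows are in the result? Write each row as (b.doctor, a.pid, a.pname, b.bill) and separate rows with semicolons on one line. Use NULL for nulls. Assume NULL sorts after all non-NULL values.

(Ivan, 1, Dave, 333); (Ivan, 1, Mona, 333); (Ivan, 1, Zane, 333); (Mona, 6, Ken, 245); (Mona, 6, NULL, 245); (Zane, 6, Ken, 382); (Zane, 6, NULL, 382)

INNER JOIN keeps only pairs where the ON condition holds.
Matching on a.pid = b.pid. A NULL in a compared column never satisfies the condition.
- a[0] pid=1 → 1 match(es) in b → 1 row(s).
- a[1] pid=1 → 1 match(es) in b → 1 row(s).
- a[2] pid=6 → 2 match(es) in b → 2 row(s).
- a[3] pid=7 → no match; dropped.
- a[4] pid=1 → 1 match(es) in b → 1 row(s).
- a[5] pid=6 → 2 match(es) in b → 2 row(s).
- a[6] pid=7 → no match; dropped.
After projecting and ordering:
b.doctor | a.pid | a.pname | b.bill
Ivan | 1 | Dave | 333
Ivan | 1 | Mona | 333
Ivan | 1 | Zane | 333
Mona | 6 | Ken | 245
Mona | 6 | NULL | 245
Zane | 6 | Ken | 382
Zane | 6 | NULL | 382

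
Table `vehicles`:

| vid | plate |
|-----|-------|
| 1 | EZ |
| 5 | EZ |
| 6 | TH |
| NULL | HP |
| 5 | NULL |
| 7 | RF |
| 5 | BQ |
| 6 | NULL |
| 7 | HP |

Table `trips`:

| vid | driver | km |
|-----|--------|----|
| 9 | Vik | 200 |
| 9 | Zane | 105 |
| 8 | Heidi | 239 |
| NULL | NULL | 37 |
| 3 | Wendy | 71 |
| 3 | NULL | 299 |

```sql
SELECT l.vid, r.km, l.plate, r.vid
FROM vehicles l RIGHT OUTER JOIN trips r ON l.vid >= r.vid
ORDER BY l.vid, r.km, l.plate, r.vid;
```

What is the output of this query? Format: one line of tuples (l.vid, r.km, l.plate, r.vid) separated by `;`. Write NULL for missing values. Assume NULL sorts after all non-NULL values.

(5, 71, BQ, 3); (5, 71, EZ, 3); (5, 71, NULL, 3); (5, 299, BQ, 3); (5, 299, EZ, 3); (5, 299, NULL, 3); (6, 71, TH, 3); (6, 71, NULL, 3); (6, 299, TH, 3); (6, 299, NULL, 3); (7, 71, HP, 3); (7, 71, RF, 3); (7, 299, HP, 3); (7, 299, RF, 3); (NULL, 37, NULL, NULL); (NULL, 105, NULL, 9); (NULL, 200, NULL, 9); (NULL, 239, NULL, 8)

RIGHT JOIN keeps every row from `trips`; unmatched rows get NULL for `vehicles`'s columns.
Matching on l.vid >= r.vid. A NULL in a compared column never satisfies the condition.
- l (vid=1) has no partner in r.
- l (vid=5) pairs with 2 row(s) of r.
- l (vid=6) pairs with 2 row(s) of r.
- l (vid=NULL) has no partner in r.
- l (vid=5) pairs with 2 row(s) of r.
- l (vid=7) pairs with 2 row(s) of r.
- l (vid=5) pairs with 2 row(s) of r.
- l (vid=6) pairs with 2 row(s) of r.
- l (vid=7) pairs with 2 row(s) of r.
- plus 4 unmatched r row(s), each kept with NULL l columns.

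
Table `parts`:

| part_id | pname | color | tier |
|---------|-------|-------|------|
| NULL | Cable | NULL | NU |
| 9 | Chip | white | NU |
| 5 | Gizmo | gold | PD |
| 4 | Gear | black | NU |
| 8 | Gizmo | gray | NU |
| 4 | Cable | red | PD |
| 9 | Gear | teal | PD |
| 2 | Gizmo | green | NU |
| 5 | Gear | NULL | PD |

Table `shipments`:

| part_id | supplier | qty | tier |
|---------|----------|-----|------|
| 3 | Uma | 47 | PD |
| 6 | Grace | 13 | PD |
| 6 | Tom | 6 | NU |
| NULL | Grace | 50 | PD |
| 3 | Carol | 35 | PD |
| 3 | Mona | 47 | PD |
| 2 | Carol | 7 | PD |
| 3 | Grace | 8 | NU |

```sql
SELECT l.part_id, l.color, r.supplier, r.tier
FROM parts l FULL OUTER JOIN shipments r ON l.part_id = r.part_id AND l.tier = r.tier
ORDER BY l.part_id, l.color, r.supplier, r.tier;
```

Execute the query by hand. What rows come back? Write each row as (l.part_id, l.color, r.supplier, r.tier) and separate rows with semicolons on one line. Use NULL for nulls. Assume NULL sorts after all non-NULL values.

(2, green, NULL, NULL); (4, black, NULL, NULL); (4, red, NULL, NULL); (5, gold, NULL, NULL); (5, NULL, NULL, NULL); (8, gray, NULL, NULL); (9, teal, NULL, NULL); (9, white, NULL, NULL); (NULL, NULL, Carol, PD); (NULL, NULL, Carol, PD); (NULL, NULL, Grace, NU); (NULL, NULL, Grace, PD); (NULL, NULL, Grace, PD); (NULL, NULL, Mona, PD); (NULL, NULL, Tom, NU); (NULL, NULL, Uma, PD); (NULL, NULL, NULL, NULL)

FULL OUTER JOIN keeps every row from both sides; unmatched rows get NULL for the other side's columns.
Matching on l.part_id = r.part_id AND l.tier = r.tier. A NULL in a compared column never satisfies the condition.
Matched pairs: 0; unmatched l rows kept: 9; unmatched r rows kept: 8.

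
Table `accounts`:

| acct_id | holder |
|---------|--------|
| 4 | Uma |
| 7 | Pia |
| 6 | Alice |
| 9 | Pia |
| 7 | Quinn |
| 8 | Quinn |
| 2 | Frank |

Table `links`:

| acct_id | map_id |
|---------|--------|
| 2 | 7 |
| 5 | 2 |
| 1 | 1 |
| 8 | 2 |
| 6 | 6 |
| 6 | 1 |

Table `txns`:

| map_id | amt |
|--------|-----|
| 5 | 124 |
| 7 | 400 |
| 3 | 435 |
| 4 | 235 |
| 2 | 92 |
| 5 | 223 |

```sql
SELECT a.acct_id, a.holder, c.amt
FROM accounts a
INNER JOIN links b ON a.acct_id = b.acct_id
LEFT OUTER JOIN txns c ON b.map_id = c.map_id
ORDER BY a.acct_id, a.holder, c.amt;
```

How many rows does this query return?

4

Step 1 — a INNER JOIN b on acct_id → 4 row(s).
Then LEFT JOIN `txns c` on map_id: each of those 4 rows is kept; rows whose b.map_id has no match in c get NULL for c's columns.
Result: 4 row(s).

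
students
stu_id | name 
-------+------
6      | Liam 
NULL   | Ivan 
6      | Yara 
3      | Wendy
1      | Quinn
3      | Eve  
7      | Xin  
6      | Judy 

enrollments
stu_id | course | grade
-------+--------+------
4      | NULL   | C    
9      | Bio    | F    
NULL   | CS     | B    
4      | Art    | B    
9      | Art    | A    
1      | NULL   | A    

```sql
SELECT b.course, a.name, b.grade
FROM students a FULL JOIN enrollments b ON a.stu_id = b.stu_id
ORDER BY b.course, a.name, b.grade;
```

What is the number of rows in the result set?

13

FULL OUTER JOIN keeps every row from both sides; unmatched rows get NULL for the other side's columns.
Matching on a.stu_id = b.stu_id. A NULL in a compared column never satisfies the condition.
Matched pairs: 1; unmatched a rows kept: 7; unmatched b rows kept: 5.
Total: 1 matched + 12 padded = 13 rows.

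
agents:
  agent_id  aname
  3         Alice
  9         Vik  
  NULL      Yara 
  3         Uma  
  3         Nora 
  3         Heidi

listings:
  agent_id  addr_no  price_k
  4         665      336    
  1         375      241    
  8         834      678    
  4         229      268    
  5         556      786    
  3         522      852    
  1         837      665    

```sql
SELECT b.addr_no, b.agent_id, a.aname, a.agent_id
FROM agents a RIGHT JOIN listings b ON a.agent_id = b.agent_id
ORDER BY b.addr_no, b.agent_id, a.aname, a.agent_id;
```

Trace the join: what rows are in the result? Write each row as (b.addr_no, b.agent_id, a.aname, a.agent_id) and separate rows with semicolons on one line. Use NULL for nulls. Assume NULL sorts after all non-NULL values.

(229, 4, NULL, NULL); (375, 1, NULL, NULL); (522, 3, Alice, 3); (522, 3, Heidi, 3); (522, 3, Nora, 3); (522, 3, Uma, 3); (556, 5, NULL, NULL); (665, 4, NULL, NULL); (834, 8, NULL, NULL); (837, 1, NULL, NULL)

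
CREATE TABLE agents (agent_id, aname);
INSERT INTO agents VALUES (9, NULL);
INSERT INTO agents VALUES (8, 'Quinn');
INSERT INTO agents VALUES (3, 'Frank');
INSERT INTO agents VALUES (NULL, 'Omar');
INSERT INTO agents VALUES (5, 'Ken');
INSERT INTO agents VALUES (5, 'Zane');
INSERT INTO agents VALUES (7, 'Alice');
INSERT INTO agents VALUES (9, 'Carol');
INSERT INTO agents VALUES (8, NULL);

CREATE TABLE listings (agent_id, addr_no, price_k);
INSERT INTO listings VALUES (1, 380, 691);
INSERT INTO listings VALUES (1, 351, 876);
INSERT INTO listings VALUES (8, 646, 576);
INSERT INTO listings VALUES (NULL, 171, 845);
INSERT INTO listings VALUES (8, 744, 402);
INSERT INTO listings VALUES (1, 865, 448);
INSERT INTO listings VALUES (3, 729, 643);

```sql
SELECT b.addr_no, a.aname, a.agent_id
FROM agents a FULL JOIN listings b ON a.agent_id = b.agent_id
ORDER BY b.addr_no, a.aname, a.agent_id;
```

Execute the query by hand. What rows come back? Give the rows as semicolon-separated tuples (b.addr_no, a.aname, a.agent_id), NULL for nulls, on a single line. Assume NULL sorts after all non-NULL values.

FULL OUTER JOIN keeps every row from both sides; unmatched rows get NULL for the other side's columns.
Matching on a.agent_id = b.agent_id. A NULL in a compared column never satisfies the condition.
- a row (agent_id=9): no match → kept, b columns NULL.
- a row (agent_id=8): matches 2 b row(s) → 2 output row(s).
- a row (agent_id=3): matches 1 b row(s) → 1 output row(s).
- a row (agent_id=NULL): no match → kept, b columns NULL.
- a row (agent_id=5): no match → kept, b columns NULL.
- a row (agent_id=5): no match → kept, b columns NULL.
- a row (agent_id=7): no match → kept, b columns NULL.
- a row (agent_id=9): no match → kept, b columns NULL.
- a row (agent_id=8): matches 2 b row(s) → 2 output row(s).
- 4 b row(s) had no a match → kept, a columns NULL.

(171, NULL, NULL); (351, NULL, NULL); (380, NULL, NULL); (646, Quinn, 8); (646, NULL, 8); (729, Frank, 3); (744, Quinn, 8); (744, NULL, 8); (865, NULL, NULL); (NULL, Alice, 7); (NULL, Carol, 9); (NULL, Ken, 5); (NULL, Omar, NULL); (NULL, Zane, 5); (NULL, NULL, 9)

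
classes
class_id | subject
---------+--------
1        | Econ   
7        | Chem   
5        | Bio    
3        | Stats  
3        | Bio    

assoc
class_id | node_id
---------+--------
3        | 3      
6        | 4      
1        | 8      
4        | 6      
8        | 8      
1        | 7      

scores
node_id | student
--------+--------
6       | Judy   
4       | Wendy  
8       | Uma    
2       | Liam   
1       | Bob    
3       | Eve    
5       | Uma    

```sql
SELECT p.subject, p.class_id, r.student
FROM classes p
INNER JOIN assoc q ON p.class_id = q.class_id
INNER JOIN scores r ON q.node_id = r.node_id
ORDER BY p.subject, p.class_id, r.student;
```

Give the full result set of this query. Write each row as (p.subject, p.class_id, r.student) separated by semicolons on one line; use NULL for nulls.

Step 1 — p INNER JOIN q on class_id → 4 row(s).
Then INNER JOIN `scores r` on node_id: keep only rows whose q.node_id appears in r.

(Bio, 3, Eve); (Econ, 1, Uma); (Stats, 3, Eve)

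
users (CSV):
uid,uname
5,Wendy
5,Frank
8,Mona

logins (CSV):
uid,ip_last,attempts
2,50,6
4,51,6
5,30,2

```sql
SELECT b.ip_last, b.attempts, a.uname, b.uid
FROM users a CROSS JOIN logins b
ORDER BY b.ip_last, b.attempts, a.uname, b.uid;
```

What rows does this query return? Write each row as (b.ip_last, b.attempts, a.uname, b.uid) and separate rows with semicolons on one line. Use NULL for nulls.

CROSS JOIN pairs every row of `users` with every row of `logins`: 3 × 3 = 9 rows.

(30, 2, Frank, 5); (30, 2, Mona, 5); (30, 2, Wendy, 5); (50, 6, Frank, 2); (50, 6, Mona, 2); (50, 6, Wendy, 2); (51, 6, Frank, 4); (51, 6, Mona, 4); (51, 6, Wendy, 4)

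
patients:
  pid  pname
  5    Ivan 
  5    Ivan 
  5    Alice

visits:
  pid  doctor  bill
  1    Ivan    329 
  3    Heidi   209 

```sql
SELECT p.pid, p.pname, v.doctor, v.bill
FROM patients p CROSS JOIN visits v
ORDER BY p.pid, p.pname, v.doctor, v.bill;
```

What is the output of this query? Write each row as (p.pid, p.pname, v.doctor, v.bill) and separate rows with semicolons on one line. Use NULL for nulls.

CROSS JOIN pairs every row of `patients` with every row of `visits`: 3 × 2 = 6 rows.

(5, Alice, Heidi, 209); (5, Alice, Ivan, 329); (5, Ivan, Heidi, 209); (5, Ivan, Heidi, 209); (5, Ivan, Ivan, 329); (5, Ivan, Ivan, 329)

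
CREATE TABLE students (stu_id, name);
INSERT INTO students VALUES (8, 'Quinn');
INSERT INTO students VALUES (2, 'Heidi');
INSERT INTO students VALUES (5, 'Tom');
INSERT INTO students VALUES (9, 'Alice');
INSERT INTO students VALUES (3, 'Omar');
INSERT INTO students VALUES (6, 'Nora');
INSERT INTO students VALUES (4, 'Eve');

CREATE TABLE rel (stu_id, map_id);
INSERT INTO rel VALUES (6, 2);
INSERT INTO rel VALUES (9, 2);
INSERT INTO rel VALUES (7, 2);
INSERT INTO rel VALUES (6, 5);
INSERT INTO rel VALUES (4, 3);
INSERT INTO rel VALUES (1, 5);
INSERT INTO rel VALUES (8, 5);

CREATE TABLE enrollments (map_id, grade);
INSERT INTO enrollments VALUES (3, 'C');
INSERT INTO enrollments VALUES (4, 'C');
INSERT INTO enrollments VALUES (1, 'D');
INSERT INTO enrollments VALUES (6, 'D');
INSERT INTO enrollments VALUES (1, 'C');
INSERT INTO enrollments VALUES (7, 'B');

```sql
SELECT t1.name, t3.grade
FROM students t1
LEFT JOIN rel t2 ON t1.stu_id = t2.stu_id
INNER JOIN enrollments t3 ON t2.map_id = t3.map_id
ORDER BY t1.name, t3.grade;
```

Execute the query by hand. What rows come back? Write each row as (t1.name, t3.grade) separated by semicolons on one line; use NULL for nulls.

Step 1 — t1 LEFT JOIN t2 on stu_id → 8 row(s).
Then INNER JOIN `enrollments t3` on map_id: keep only rows whose t2.map_id appears in t3.

(Eve, C)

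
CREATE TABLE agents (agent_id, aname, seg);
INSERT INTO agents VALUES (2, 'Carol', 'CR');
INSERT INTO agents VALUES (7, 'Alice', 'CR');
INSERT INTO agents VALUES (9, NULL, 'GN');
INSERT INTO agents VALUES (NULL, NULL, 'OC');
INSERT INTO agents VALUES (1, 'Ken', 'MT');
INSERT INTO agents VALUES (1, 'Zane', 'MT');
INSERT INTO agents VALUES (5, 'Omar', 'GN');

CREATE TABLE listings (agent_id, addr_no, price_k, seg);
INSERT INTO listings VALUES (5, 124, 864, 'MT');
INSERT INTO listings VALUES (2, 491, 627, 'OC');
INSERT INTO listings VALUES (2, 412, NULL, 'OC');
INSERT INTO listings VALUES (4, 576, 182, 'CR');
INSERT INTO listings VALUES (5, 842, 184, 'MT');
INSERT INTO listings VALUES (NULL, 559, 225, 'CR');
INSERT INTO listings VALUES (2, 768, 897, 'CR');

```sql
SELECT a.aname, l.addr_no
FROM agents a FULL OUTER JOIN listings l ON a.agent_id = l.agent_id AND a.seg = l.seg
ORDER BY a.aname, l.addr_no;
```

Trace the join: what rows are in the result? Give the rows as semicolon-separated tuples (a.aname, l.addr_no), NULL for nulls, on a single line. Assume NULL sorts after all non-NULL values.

FULL OUTER JOIN keeps every row from both sides; unmatched rows get NULL for the other side's columns.
Matching on a.agent_id = l.agent_id AND a.seg = l.seg. A NULL in a compared column never satisfies the condition.
- a row (agent_id=2, seg=CR): matches 1 l row(s) → 1 output row(s).
- a row (agent_id=7, seg=CR): no match → kept, l columns NULL.
- a row (agent_id=9, seg=GN): no match → kept, l columns NULL.
- a row (agent_id=NULL, seg=OC): no match → kept, l columns NULL.
- a row (agent_id=1, seg=MT): no match → kept, l columns NULL.
- a row (agent_id=1, seg=MT): no match → kept, l columns NULL.
- a row (agent_id=5, seg=GN): no match → kept, l columns NULL.
- plus 6 unmatched l row(s), each kept with NULL a columns.

(Alice, NULL); (Carol, 768); (Ken, NULL); (Omar, NULL); (Zane, NULL); (NULL, 124); (NULL, 412); (NULL, 491); (NULL, 559); (NULL, 576); (NULL, 842); (NULL, NULL); (NULL, NULL)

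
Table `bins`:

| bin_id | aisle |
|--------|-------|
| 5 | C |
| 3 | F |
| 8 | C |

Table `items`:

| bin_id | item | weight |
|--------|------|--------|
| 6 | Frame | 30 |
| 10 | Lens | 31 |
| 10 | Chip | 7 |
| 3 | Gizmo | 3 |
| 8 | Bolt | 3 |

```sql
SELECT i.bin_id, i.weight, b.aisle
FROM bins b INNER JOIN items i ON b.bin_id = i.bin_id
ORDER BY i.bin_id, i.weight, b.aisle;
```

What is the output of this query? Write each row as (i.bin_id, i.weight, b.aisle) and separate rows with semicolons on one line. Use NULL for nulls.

(3, 3, F); (8, 3, C)

INNER JOIN keeps only pairs where the ON condition holds.
Matching on b.bin_id = i.bin_id.
- b (bin_id=5) has no partner → excluded.
- b (bin_id=3) pairs with 1 row(s) of i.
- b (bin_id=8) pairs with 1 row(s) of i.
After projecting and ordering:
i.bin_id | i.weight | b.aisle
3 | 3 | F
8 | 3 | C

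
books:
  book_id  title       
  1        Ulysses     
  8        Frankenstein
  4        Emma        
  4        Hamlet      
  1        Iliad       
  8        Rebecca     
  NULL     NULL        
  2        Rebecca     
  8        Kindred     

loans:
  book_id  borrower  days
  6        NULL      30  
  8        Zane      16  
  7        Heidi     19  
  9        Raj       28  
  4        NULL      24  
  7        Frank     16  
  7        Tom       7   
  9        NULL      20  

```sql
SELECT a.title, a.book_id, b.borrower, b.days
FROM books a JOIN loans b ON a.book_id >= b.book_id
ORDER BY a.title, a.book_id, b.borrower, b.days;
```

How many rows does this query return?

INNER JOIN keeps only pairs where the ON condition holds.
Matching on a.book_id >= b.book_id. A NULL in a compared column never satisfies the condition.
Matched pairs: 20.
Total: 20 rows.

20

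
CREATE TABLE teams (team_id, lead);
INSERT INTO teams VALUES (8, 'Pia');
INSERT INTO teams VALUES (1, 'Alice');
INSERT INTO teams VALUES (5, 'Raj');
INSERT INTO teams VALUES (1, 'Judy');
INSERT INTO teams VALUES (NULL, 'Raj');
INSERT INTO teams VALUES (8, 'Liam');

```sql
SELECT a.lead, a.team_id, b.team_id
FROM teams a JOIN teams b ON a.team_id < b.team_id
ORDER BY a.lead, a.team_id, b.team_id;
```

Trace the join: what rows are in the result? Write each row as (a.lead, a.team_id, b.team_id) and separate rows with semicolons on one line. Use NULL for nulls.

(Alice, 1, 5); (Alice, 1, 8); (Alice, 1, 8); (Judy, 1, 5); (Judy, 1, 8); (Judy, 1, 8); (Raj, 5, 8); (Raj, 5, 8)

INNER JOIN keeps only pairs where the ON condition holds.
Matching on a.team_id < b.team_id. A NULL in a compared column never satisfies the condition.
- a row (team_id=8): no match → dropped.
- a row (team_id=1): matches 3 b row(s) → 3 output row(s).
- a row (team_id=5): matches 2 b row(s) → 2 output row(s).
- a row (team_id=1): matches 3 b row(s) → 3 output row(s).
- a row (team_id=NULL): no match → dropped.
- a row (team_id=8): no match → dropped.
After projecting and ordering:
a.lead | a.team_id | b.team_id
Alice | 1 | 5
Alice | 1 | 8
Alice | 1 | 8
Judy | 1 | 5
Judy | 1 | 8
Judy | 1 | 8
Raj | 5 | 8
Raj | 5 | 8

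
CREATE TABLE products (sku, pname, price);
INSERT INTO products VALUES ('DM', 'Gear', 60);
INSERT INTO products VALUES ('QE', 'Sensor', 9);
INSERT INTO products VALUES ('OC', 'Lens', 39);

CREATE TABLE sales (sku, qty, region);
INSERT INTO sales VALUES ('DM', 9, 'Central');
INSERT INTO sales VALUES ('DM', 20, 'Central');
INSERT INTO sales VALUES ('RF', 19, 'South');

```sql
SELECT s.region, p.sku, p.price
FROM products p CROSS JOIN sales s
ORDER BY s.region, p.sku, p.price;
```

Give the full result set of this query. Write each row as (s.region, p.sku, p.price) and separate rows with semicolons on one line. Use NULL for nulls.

(Central, DM, 60); (Central, DM, 60); (Central, OC, 39); (Central, OC, 39); (Central, QE, 9); (Central, QE, 9); (South, DM, 60); (South, OC, 39); (South, QE, 9)

CROSS JOIN pairs every row of `products` with every row of `sales`: 3 × 3 = 9 rows.
After projecting and ordering:
s.region | p.sku | p.price
Central | DM | 60
Central | DM | 60
Central | OC | 39
Central | OC | 39
Central | QE | 9
Central | QE | 9
South | DM | 60
South | OC | 39
South | QE | 9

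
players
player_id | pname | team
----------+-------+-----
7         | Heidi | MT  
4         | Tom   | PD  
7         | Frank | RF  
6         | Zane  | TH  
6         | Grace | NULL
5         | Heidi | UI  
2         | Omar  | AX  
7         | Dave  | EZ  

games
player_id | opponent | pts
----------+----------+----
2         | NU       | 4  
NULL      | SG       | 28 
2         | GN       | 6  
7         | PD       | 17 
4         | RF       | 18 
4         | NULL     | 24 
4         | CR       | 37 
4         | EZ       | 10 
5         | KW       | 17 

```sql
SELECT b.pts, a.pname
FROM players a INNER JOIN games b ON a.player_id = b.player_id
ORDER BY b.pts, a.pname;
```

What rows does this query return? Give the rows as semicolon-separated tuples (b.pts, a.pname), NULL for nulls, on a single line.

INNER JOIN keeps only pairs where the ON condition holds.
Matching on a.player_id = b.player_id. A NULL in a compared column never satisfies the condition.
- player_id=7: 1 matching b row(s), so 1 row(s) emitted.
- player_id=4: 4 matching b row(s), so 4 row(s) emitted.
- player_id=7: 1 matching b row(s), so 1 row(s) emitted.
- player_id=6: no matching b row, dropped.
- player_id=6: no matching b row, dropped.
- player_id=5: 1 matching b row(s), so 1 row(s) emitted.
- player_id=2: 2 matching b row(s), so 2 row(s) emitted.
- player_id=7: 1 matching b row(s), so 1 row(s) emitted.
After projecting and ordering:
b.pts | a.pname
4 | Omar
6 | Omar
10 | Tom
17 | Dave
17 | Frank
17 | Heidi
17 | Heidi
18 | Tom
24 | Tom
37 | Tom

(4, Omar); (6, Omar); (10, Tom); (17, Dave); (17, Frank); (17, Heidi); (17, Heidi); (18, Tom); (24, Tom); (37, Tom)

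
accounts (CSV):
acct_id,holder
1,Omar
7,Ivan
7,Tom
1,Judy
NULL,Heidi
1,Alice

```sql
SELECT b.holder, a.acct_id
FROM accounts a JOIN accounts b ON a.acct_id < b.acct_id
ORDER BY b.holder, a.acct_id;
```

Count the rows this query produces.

INNER JOIN keeps only pairs where the ON condition holds.
Matching on a.acct_id < b.acct_id. A NULL in a compared column never satisfies the condition.
- acct_id=1: 2 matching b row(s), so 2 row(s) emitted.
- acct_id=7: no matching b row, dropped.
- acct_id=7: no matching b row, dropped.
- acct_id=1: 2 matching b row(s), so 2 row(s) emitted.
- acct_id=NULL: no matching b row, dropped.
- acct_id=1: 2 matching b row(s), so 2 row(s) emitted.
Total: 6 rows.

6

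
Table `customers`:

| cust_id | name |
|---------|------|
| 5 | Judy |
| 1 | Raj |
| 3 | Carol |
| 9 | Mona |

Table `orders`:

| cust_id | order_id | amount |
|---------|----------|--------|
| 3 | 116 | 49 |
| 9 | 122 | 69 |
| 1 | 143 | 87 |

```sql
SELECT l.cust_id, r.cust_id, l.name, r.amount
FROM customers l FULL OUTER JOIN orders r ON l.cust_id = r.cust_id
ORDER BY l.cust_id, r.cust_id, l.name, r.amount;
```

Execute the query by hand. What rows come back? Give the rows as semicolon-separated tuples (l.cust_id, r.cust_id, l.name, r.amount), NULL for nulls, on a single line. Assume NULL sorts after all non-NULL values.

FULL OUTER JOIN keeps every row from both sides; unmatched rows get NULL for the other side's columns.
Matching on l.cust_id = r.cust_id.
- l[0] cust_id=5 → no match; kept with NULLs on the r side.
- l[1] cust_id=1 → 1 match(es) in r → 1 row(s).
- l[2] cust_id=3 → 1 match(es) in r → 1 row(s).
- l[3] cust_id=9 → 1 match(es) in r → 1 row(s).
After projecting and ordering:
l.cust_id | r.cust_id | l.name | r.amount
1 | 1 | Raj | 87
3 | 3 | Carol | 49
5 | NULL | Judy | NULL
9 | 9 | Mona | 69

(1, 1, Raj, 87); (3, 3, Carol, 49); (5, NULL, Judy, NULL); (9, 9, Mona, 69)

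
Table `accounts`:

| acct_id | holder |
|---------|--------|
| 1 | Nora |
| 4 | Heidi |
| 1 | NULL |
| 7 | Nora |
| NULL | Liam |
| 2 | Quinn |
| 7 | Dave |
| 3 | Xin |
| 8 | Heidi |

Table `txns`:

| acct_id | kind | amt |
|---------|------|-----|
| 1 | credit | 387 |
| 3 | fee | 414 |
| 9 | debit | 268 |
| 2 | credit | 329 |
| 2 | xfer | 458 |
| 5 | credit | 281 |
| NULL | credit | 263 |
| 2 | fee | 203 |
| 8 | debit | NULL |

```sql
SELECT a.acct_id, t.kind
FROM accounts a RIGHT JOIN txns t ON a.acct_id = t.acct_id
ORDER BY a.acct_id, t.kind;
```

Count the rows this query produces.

10

RIGHT JOIN keeps every row from `txns`; unmatched rows get NULL for `accounts`'s columns.
Matching on a.acct_id = t.acct_id. A NULL in a compared column never satisfies the condition.
Matched pairs: 7; unmatched t rows kept: 3.
Total: 7 matched + 3 padded = 10 rows.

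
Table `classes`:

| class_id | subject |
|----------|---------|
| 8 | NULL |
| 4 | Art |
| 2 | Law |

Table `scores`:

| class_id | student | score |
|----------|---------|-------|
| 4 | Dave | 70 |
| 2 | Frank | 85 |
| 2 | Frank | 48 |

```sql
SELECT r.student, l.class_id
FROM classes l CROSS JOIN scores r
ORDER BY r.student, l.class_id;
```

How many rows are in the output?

CROSS JOIN pairs every row of `classes` with every row of `scores`: 3 × 3 = 9 rows.

9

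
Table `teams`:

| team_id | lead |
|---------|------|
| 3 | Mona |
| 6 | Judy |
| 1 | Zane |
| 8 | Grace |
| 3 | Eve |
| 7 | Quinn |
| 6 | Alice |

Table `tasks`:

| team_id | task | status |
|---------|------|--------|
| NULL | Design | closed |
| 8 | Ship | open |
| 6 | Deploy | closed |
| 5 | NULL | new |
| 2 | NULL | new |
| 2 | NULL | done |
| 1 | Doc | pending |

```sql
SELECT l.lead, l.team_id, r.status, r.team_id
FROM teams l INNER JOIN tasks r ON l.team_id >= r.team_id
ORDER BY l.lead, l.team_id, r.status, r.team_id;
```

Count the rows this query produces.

28

INNER JOIN keeps only pairs where the ON condition holds.
Matching on l.team_id >= r.team_id. A NULL in a compared column never satisfies the condition.
- team_id=3: 3 matching r row(s), so 3 row(s) emitted.
- team_id=6: 5 matching r row(s), so 5 row(s) emitted.
- team_id=1: 1 matching r row(s), so 1 row(s) emitted.
- team_id=8: 6 matching r row(s), so 6 row(s) emitted.
- team_id=3: 3 matching r row(s), so 3 row(s) emitted.
- team_id=7: 5 matching r row(s), so 5 row(s) emitted.
- team_id=6: 5 matching r row(s), so 5 row(s) emitted.
Total: 28 rows.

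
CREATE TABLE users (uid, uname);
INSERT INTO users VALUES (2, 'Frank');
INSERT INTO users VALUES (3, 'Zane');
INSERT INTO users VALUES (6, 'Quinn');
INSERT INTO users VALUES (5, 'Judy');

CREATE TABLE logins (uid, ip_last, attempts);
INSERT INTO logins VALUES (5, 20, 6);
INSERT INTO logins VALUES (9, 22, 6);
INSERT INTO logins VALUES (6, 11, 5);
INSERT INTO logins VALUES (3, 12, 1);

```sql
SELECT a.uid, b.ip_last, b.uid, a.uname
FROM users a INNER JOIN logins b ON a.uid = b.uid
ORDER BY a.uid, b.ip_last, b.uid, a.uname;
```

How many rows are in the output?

INNER JOIN keeps only pairs where the ON condition holds.
Matching on a.uid = b.uid.
- a row (uid=2): no match → dropped.
- a row (uid=3): matches 1 b row(s) → 1 output row(s).
- a row (uid=6): matches 1 b row(s) → 1 output row(s).
- a row (uid=5): matches 1 b row(s) → 1 output row(s).
Total: 3 rows.

3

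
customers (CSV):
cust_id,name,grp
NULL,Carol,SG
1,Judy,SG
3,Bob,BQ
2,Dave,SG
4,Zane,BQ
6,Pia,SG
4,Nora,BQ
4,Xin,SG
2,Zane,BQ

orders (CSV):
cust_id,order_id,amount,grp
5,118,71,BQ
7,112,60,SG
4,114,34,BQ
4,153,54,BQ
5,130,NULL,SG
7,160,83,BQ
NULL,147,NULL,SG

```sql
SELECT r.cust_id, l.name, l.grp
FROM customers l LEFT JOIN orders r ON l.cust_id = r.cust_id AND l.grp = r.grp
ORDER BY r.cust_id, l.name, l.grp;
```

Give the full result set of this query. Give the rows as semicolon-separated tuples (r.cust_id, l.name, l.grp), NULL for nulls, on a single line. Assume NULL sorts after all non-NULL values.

(4, Nora, BQ); (4, Nora, BQ); (4, Zane, BQ); (4, Zane, BQ); (NULL, Bob, BQ); (NULL, Carol, SG); (NULL, Dave, SG); (NULL, Judy, SG); (NULL, Pia, SG); (NULL, Xin, SG); (NULL, Zane, BQ)

LEFT JOIN keeps every row from `customers`; unmatched rows get NULL for `orders`'s columns.
Matching on l.cust_id = r.cust_id AND l.grp = r.grp. A NULL in a compared column never satisfies the condition.
- cust_id=NULL, grp=SG: no r row matches, row kept with r columns NULL.
- cust_id=1, grp=SG: no r row matches, row kept with r columns NULL.
- cust_id=3, grp=BQ: no r row matches, row kept with r columns NULL.
- cust_id=2, grp=SG: no r row matches, row kept with r columns NULL.
- cust_id=4, grp=BQ: 2 matching r row(s), so 2 row(s) emitted.
- cust_id=6, grp=SG: no r row matches, row kept with r columns NULL.
- cust_id=4, grp=BQ: 2 matching r row(s), so 2 row(s) emitted.
- cust_id=4, grp=SG: no r row matches, row kept with r columns NULL.
- cust_id=2, grp=BQ: no r row matches, row kept with r columns NULL.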